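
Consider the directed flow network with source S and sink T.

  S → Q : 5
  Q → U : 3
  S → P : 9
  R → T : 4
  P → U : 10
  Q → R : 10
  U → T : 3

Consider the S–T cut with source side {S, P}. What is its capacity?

Edges leaving {S, P}: S→Q (5), P→U (10).
Cut capacity = 5 + 10 = 15.

15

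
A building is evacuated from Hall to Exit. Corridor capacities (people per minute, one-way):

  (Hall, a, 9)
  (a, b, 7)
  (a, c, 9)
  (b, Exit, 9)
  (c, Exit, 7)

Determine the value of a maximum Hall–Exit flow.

Augment Hall→a→b→Exit: bottleneck 7, flow now 7.
Augment Hall→a→c→Exit: bottleneck 2, flow now 9.
No augmenting path remains; maximum flow = 9.
In the residual graph, reachable from Hall: {Hall}.
Min-cut edges: Hall→a (9); capacity 9 = 9.
This cut is saturated, so no flow can exceed 9.

9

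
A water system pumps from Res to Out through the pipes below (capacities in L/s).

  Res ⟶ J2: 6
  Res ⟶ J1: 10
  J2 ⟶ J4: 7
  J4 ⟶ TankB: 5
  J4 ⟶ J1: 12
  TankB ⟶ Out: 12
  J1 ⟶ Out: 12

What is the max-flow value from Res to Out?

16

Augment Res→J1→Out: bottleneck 10, flow now 10.
Augment Res→J2→J4→TankB→Out: bottleneck 5, flow now 15.
Augment Res→J2→J4→J1→Out: bottleneck 1, flow now 16.
No augmenting path remains; maximum flow = 16.
In the residual graph, reachable from Res: {Res}.
Min-cut edges: Res→J2 (6), Res→J1 (10); capacity 6 + 10 = 16.
This cut is saturated, so no flow can exceed 16.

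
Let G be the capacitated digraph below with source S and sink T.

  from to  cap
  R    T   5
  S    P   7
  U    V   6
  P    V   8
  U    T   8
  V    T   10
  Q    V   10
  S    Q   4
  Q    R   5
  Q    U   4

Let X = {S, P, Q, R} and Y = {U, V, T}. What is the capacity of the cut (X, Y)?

Edges leaving {S, P, Q, R}: P→V (8), Q→U (4), Q→V (10), R→T (5).
Cut capacity = 8 + 4 + 10 + 5 = 27.

27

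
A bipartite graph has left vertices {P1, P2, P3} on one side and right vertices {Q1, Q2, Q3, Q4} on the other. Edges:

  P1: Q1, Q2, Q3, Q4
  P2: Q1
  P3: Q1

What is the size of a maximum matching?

Unit-capacity flow: source→left, listed edges, right→sink; max matching = max flow.
Augmenting path P1→Q1 (+1); matched 1.
Augmenting path P2→Q1→P1→Q2 (+1); matched 2.
No augmenting path remains; maximum matching = 2.
König certificate: {P1, Q1} is a vertex cover of size 2 (every listed pair touches it), so no matching can be larger.

2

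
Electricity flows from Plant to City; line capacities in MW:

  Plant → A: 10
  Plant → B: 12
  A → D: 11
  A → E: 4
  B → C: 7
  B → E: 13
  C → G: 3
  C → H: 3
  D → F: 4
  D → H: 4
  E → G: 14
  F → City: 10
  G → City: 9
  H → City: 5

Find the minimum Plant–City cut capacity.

18

Augment Plant→A→D→F→City: bottleneck 4, flow now 4.
Augment Plant→A→D→H→City: bottleneck 4, flow now 8.
Augment Plant→A→E→G→City: bottleneck 2, flow now 10.
Augment Plant→B→C→G→City: bottleneck 3, flow now 13.
Augment Plant→B→C→H→City: bottleneck 1, flow now 14.
Augment Plant→B→E→G→City: bottleneck 4, flow now 18.
No augmenting path remains; maximum flow = 18.
By max-flow min-cut, the minimum cut capacity equals the max flow.
In the residual graph, reachable from Plant: {Plant, A, B, C, D, E, G, H}.
Min-cut edges: D→F (4), G→City (9), H→City (5); capacity 4 + 9 + 5 = 18.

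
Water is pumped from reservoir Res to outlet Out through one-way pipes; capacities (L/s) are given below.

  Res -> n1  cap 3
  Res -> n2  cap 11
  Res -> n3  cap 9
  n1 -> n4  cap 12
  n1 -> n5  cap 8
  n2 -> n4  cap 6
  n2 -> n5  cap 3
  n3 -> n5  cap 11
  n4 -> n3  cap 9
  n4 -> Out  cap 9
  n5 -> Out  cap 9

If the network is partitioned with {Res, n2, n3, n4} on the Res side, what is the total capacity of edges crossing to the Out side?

Edges leaving {Res, n2, n3, n4}: Res→n1 (3), n2→n5 (3), n3→n5 (11), n4→Out (9).
Cut capacity = 3 + 3 + 11 + 9 = 26.

26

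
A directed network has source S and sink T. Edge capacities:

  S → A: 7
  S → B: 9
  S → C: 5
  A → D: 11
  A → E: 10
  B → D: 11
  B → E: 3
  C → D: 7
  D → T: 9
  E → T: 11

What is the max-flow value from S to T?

Augment S→A→D→T: bottleneck 7, flow now 7.
Augment S→B→D→T: bottleneck 2, flow now 9.
Augment S→B→E→T: bottleneck 3, flow now 12.
Augment S→B→D→A→E→T: bottleneck 4, flow now 16. (uses reverse residual edge)
Augment S→C→D→A→E→T: bottleneck 3, flow now 19. (uses reverse residual edge)
No augmenting path remains; maximum flow = 19.
In the residual graph, reachable from S: {S, B, C, D}.
Min-cut edges: S→A (7), B→E (3), D→T (9); capacity 7 + 3 + 9 = 19.
This cut is saturated, so no flow can exceed 19.

19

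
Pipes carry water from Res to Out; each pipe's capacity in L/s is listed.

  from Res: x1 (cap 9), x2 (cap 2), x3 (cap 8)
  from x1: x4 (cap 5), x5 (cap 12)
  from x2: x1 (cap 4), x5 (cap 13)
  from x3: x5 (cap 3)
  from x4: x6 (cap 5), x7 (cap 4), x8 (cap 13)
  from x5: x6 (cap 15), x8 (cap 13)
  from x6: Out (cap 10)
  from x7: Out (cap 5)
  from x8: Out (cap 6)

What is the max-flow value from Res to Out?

14

Augment Res→x1→x4→x6→Out: bottleneck 5, flow now 5.
Augment Res→x1→x5→x6→Out: bottleneck 4, flow now 9.
Augment Res→x2→x5→x6→Out: bottleneck 1, flow now 10.
Augment Res→x2→x5→x8→Out: bottleneck 1, flow now 11.
Augment Res→x3→x5→x8→Out: bottleneck 3, flow now 14.
No augmenting path remains; maximum flow = 14.
In the residual graph, reachable from Res: {Res, x3}.
Min-cut edges: Res→x1 (9), Res→x2 (2), x3→x5 (3); capacity 9 + 2 + 3 = 14.
This cut is saturated, so no flow can exceed 14.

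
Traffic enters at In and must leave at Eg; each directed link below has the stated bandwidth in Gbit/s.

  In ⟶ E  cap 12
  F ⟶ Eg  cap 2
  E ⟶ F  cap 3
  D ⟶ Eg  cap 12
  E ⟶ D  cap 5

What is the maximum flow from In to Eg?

Augment In→E→F→Eg: bottleneck 2, flow now 2.
Augment In→E→D→Eg: bottleneck 5, flow now 7.
No augmenting path remains; maximum flow = 7.
In the residual graph, reachable from In: {In, E, F}.
Min-cut edges: E→D (5), F→Eg (2); capacity 5 + 2 = 7.
This cut is saturated, so no flow can exceed 7.

7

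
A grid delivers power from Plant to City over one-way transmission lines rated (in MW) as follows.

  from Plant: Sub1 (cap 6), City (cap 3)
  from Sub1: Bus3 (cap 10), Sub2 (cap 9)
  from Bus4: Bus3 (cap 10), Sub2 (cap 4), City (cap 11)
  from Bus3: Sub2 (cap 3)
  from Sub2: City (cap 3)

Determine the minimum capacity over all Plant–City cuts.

6

Augment Plant→City: bottleneck 3, flow now 3.
Augment Plant→Sub1→Sub2→City: bottleneck 3, flow now 6.
No augmenting path remains; maximum flow = 6.
By max-flow min-cut, the minimum cut capacity equals the max flow.
In the residual graph, reachable from Plant: {Plant, Sub1, Bus3, Sub2}.
Min-cut edges: Plant→City (3), Sub2→City (3); capacity 3 + 3 = 6.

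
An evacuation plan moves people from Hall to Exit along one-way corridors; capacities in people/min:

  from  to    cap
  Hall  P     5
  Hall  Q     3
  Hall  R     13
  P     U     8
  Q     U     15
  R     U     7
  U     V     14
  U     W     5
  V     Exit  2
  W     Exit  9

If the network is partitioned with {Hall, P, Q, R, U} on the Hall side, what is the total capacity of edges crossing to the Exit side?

Edges leaving {Hall, P, Q, R, U}: U→V (14), U→W (5).
Cut capacity = 14 + 5 = 19.

19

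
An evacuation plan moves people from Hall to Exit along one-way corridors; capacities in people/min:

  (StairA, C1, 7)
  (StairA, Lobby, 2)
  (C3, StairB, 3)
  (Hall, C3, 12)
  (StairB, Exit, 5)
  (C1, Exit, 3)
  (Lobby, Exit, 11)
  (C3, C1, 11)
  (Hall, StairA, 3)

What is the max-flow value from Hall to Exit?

Augment Hall→C3→StairB→Exit: bottleneck 3, flow now 3.
Augment Hall→C3→C1→Exit: bottleneck 3, flow now 6.
Augment Hall→StairA→Lobby→Exit: bottleneck 2, flow now 8.
No augmenting path remains; maximum flow = 8.
In the residual graph, reachable from Hall: {Hall, C3, StairA, C1}.
Min-cut edges: C3→StairB (3), StairA→Lobby (2), C1→Exit (3); capacity 3 + 2 + 3 = 8.
This cut is saturated, so no flow can exceed 8.

8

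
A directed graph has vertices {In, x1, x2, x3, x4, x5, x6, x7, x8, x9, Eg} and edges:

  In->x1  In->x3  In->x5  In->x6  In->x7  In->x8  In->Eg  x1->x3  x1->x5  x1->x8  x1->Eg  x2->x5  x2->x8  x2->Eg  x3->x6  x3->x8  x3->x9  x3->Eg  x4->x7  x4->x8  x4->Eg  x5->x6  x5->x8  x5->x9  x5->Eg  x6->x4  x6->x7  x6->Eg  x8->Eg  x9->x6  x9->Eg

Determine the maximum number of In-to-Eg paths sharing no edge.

Assign every edge capacity 1; by Menger, the answer equals the max flow.
Path In→Eg (+1); total 1.
Path In→x1→Eg (+1); total 2.
Path In→x3→Eg (+1); total 3.
Path In→x5→Eg (+1); total 4.
Path In→x6→Eg (+1); total 5.
Path In→x8→Eg (+1); total 6.
No residual In→Eg path; max flow = 6.
Certifying cut of size 6: {In→Eg, In→x1, In→x3, In→x5, In→x6, In→x8}.

6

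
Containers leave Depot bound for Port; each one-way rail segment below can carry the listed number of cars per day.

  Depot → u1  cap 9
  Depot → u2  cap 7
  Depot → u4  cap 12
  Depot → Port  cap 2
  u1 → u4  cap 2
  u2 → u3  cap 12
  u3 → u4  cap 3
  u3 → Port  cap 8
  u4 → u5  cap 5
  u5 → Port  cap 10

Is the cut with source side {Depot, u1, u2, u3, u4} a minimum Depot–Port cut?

No — its capacity is 15, but the minimum cut has capacity 14.

Given cut capacity: 2 + 8 + 5 = 15.
Augment Depot→Port: bottleneck 2, flow now 2.
Augment Depot→u2→u3→Port: bottleneck 7, flow now 9.
Augment Depot→u4→u5→Port: bottleneck 5, flow now 14.
No augmenting path remains; maximum flow = 14.
In the residual graph, reachable from Depot: {Depot, u1, u4}.
Min-cut edges: Depot→u2 (7), Depot→Port (2), u4→u5 (5); capacity 7 + 2 + 5 = 14.
Cut capacity 15 exceeds the max flow 14, so it is not minimum.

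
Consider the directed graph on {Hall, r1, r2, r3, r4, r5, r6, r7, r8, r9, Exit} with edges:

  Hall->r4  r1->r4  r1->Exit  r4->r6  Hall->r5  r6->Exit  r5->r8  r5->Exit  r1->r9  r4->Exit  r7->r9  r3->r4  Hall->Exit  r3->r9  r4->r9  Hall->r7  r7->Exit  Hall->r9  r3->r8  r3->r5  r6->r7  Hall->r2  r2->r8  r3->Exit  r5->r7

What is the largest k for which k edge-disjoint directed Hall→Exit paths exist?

Assign every edge capacity 1; by Menger, the answer equals the max flow.
Path Hall→Exit (+1); total 1.
Path Hall→r4→Exit (+1); total 2.
Path Hall→r5→Exit (+1); total 3.
Path Hall→r7→Exit (+1); total 4.
No residual Hall→Exit path; max flow = 4.
Certifying cut of size 4: {Hall→Exit, Hall→r4, Hall→r5, Hall→r7}.

4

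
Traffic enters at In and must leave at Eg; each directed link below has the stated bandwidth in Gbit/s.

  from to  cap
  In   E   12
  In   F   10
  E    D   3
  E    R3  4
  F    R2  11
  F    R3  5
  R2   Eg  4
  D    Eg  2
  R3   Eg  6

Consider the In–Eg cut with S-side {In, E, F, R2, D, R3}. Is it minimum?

Given cut capacity: 4 + 2 + 6 = 12.
Augment In→E→D→Eg: bottleneck 2, flow now 2.
Augment In→E→R3→Eg: bottleneck 4, flow now 6.
Augment In→F→R2→Eg: bottleneck 4, flow now 10.
Augment In→F→R3→Eg: bottleneck 2, flow now 12.
No augmenting path remains; maximum flow = 12.
Cut capacity 12 equals the max flow, so it is a minimum cut.

Yes — it is a minimum cut (capacity 12).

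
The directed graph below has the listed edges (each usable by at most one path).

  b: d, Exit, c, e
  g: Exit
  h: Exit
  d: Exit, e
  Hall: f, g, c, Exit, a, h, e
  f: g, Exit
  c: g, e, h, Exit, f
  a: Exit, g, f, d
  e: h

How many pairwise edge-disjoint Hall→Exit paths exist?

6

Assign every edge capacity 1; by Menger, the answer equals the max flow.
Path Hall→Exit (+1); total 1.
Path Hall→a→Exit (+1); total 2.
Path Hall→c→Exit (+1); total 3.
Path Hall→f→Exit (+1); total 4.
Path Hall→g→Exit (+1); total 5.
Path Hall→h→Exit (+1); total 6.
No residual Hall→Exit path; max flow = 6.
Certifying cut of size 6: {Hall→Exit, Hall→a, Hall→c, Hall→f, Hall→g, h→Exit}.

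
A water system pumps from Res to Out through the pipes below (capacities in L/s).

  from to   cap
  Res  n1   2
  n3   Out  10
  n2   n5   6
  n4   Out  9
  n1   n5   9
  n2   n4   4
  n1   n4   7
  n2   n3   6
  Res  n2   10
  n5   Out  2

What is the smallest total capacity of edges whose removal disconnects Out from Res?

12

Augment Res→n1→n4→Out: bottleneck 2, flow now 2.
Augment Res→n2→n3→Out: bottleneck 6, flow now 8.
Augment Res→n2→n4→Out: bottleneck 4, flow now 12.
No augmenting path remains; maximum flow = 12.
By max-flow min-cut, the minimum cut capacity equals the max flow.
In the residual graph, reachable from Res: {Res}.
Min-cut edges: Res→n1 (2), Res→n2 (10); capacity 2 + 10 = 12.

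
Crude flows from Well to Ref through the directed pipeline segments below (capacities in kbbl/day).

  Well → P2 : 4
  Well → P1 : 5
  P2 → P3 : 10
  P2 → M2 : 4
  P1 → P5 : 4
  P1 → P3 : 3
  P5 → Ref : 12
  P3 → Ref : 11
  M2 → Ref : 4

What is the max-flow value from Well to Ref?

9

Augment Well→P2→P3→Ref: bottleneck 4, flow now 4.
Augment Well→P1→P5→Ref: bottleneck 4, flow now 8.
Augment Well→P1→P3→Ref: bottleneck 1, flow now 9.
No augmenting path remains; maximum flow = 9.
In the residual graph, reachable from Well: {Well}.
Min-cut edges: Well→P2 (4), Well→P1 (5); capacity 4 + 5 = 9.
This cut is saturated, so no flow can exceed 9.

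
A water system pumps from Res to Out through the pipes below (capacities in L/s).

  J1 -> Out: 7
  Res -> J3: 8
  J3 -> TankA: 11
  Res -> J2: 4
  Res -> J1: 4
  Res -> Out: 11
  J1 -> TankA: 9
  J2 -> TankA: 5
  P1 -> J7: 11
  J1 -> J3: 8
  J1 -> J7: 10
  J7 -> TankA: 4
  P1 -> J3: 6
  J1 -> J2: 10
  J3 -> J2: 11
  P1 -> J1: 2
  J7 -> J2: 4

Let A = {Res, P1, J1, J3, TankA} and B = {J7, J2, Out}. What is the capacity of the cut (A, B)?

64

Edges leaving {Res, P1, J1, J3, TankA}: Res→J2 (4), Res→Out (11), P1→J7 (11), J1→J7 (10), J1→J2 (10), J1→Out (7), J3→J2 (11).
Cut capacity = 4 + 11 + 11 + 10 + 10 + 7 + 11 = 64.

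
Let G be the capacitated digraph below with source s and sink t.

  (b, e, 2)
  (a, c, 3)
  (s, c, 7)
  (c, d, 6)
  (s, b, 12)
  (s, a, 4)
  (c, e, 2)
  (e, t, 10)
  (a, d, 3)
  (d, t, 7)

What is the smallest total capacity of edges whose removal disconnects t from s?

Augment s→a→d→t: bottleneck 3, flow now 3.
Augment s→b→e→t: bottleneck 2, flow now 5.
Augment s→c→d→t: bottleneck 4, flow now 9.
Augment s→c→e→t: bottleneck 2, flow now 11.
No augmenting path remains; maximum flow = 11.
By max-flow min-cut, the minimum cut capacity equals the max flow.
In the residual graph, reachable from s: {s, a, b, c, d}.
Min-cut edges: b→e (2), c→e (2), d→t (7); capacity 2 + 2 + 7 = 11.

11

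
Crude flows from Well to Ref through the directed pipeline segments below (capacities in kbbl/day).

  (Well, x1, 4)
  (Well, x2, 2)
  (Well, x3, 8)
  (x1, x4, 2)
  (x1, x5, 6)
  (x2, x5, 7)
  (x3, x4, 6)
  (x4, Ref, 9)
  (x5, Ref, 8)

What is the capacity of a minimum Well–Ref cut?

12

Augment Well→x1→x4→Ref: bottleneck 2, flow now 2.
Augment Well→x1→x5→Ref: bottleneck 2, flow now 4.
Augment Well→x2→x5→Ref: bottleneck 2, flow now 6.
Augment Well→x3→x4→Ref: bottleneck 6, flow now 12.
No augmenting path remains; maximum flow = 12.
By max-flow min-cut, the minimum cut capacity equals the max flow.
In the residual graph, reachable from Well: {Well, x3}.
Min-cut edges: Well→x1 (4), Well→x2 (2), x3→x4 (6); capacity 4 + 2 + 6 = 12.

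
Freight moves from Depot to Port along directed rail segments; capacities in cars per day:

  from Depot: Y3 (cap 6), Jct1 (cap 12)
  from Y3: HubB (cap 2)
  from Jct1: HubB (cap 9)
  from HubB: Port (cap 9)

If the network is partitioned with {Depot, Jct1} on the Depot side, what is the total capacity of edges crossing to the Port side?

Edges leaving {Depot, Jct1}: Depot→Y3 (6), Jct1→HubB (9).
Cut capacity = 6 + 9 = 15.

15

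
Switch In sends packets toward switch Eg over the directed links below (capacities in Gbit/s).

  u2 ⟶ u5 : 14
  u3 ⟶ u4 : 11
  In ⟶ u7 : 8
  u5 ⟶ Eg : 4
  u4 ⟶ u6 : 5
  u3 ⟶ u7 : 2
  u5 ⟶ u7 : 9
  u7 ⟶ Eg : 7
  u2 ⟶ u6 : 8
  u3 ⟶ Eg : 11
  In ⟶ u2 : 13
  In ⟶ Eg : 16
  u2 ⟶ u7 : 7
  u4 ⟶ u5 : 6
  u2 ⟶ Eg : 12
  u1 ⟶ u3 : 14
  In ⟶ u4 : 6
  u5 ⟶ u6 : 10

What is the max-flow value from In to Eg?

Augment In→Eg: bottleneck 16, flow now 16.
Augment In→u2→Eg: bottleneck 12, flow now 28.
Augment In→u7→Eg: bottleneck 7, flow now 35.
Augment In→u2→u5→Eg: bottleneck 1, flow now 36.
Augment In→u4→u5→Eg: bottleneck 3, flow now 39.
No augmenting path remains; maximum flow = 39.
In the residual graph, reachable from In: {In, u2, u4, u5, u6, u7}.
Min-cut edges: In→Eg (16), u2→Eg (12), u5→Eg (4), u7→Eg (7); capacity 16 + 12 + 4 + 7 = 39.
This cut is saturated, so no flow can exceed 39.

39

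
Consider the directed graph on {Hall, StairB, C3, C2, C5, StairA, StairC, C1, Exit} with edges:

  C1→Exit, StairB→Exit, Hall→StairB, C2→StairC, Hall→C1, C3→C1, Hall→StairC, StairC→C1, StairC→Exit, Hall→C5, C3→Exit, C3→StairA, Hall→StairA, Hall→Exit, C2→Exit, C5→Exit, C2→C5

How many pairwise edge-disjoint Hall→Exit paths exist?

5

Assign every edge capacity 1; by Menger, the answer equals the max flow.
Path Hall→Exit (+1); total 1.
Path Hall→StairB→Exit (+1); total 2.
Path Hall→C5→Exit (+1); total 3.
Path Hall→StairC→Exit (+1); total 4.
Path Hall→C1→Exit (+1); total 5.
No residual Hall→Exit path; max flow = 5.
Certifying cut of size 5: {Hall→C1, Hall→C5, Hall→Exit, Hall→StairB, Hall→StairC}.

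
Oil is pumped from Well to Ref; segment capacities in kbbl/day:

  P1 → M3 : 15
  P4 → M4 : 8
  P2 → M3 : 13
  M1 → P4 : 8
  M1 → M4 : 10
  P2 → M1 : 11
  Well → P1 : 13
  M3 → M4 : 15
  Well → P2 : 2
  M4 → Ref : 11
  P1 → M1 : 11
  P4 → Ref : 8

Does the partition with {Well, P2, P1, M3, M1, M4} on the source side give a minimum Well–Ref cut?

Given cut capacity: 8 + 11 = 19.
Augment Well→P2→M3→M4→Ref: bottleneck 2, flow now 2.
Augment Well→P1→M3→M4→Ref: bottleneck 9, flow now 11.
Augment Well→P1→M1→P4→Ref: bottleneck 4, flow now 15.
No augmenting path remains; maximum flow = 15.
In the residual graph, reachable from Well: {Well}.
Min-cut edges: Well→P2 (2), Well→P1 (13); capacity 2 + 13 = 15.
Cut capacity 19 exceeds the max flow 15, so it is not minimum.

No — its capacity is 19, but the minimum cut has capacity 15.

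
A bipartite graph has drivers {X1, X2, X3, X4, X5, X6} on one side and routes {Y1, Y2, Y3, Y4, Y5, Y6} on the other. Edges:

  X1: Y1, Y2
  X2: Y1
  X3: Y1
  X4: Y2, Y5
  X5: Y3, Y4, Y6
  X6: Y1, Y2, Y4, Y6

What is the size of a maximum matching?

5

Unit-capacity flow: source→left, listed edges, right→sink; max matching = max flow.
Augmenting path X1→Y1 (+1); matched 1.
Augmenting path X4→Y2 (+1); matched 2.
Augmenting path X5→Y3 (+1); matched 3.
Augmenting path X6→Y4 (+1); matched 4.
Augmenting path X2→Y1→X1→Y2→X4→Y5 (+1); matched 5.
No augmenting path remains; maximum matching = 5.
König certificate: {X1, X4, X5, X6, Y1} is a vertex cover of size 5 (every listed pair touches it), so no matching can be larger.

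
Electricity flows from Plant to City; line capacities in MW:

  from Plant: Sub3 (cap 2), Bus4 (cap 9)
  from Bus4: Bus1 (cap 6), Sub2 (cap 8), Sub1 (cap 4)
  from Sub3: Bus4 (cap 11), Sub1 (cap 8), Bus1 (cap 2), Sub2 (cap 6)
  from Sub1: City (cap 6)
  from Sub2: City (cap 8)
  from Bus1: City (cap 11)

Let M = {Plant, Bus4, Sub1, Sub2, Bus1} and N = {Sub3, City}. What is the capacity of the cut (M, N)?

27

Edges leaving {Plant, Bus4, Sub1, Sub2, Bus1}: Plant→Sub3 (2), Sub1→City (6), Sub2→City (8), Bus1→City (11).
Cut capacity = 2 + 6 + 8 + 11 = 27.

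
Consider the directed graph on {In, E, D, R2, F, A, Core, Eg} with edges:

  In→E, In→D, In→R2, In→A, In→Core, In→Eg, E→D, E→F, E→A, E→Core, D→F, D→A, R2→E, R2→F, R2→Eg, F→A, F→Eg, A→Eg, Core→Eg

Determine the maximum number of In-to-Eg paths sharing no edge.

5

Assign every edge capacity 1; by Menger, the answer equals the max flow.
Path In→Eg (+1); total 1.
Path In→R2→Eg (+1); total 2.
Path In→A→Eg (+1); total 3.
Path In→Core→Eg (+1); total 4.
Path In→E→F→Eg (+1); total 5.
No residual In→Eg path; max flow = 5.
Certifying cut of size 5: {A→Eg, Core→Eg, F→Eg, In→Eg, In→R2}.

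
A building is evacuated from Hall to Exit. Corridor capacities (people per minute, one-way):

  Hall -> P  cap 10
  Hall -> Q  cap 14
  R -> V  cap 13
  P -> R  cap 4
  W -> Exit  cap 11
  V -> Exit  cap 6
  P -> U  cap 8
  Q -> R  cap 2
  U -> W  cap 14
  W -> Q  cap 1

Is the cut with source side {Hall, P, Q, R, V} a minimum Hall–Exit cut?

Given cut capacity: 8 + 6 = 14.
Augment Hall→P→R→V→Exit: bottleneck 4, flow now 4.
Augment Hall→P→U→W→Exit: bottleneck 6, flow now 10.
Augment Hall→Q→R→V→Exit: bottleneck 2, flow now 12.
No augmenting path remains; maximum flow = 12.
In the residual graph, reachable from Hall: {Hall, Q}.
Min-cut edges: Hall→P (10), Q→R (2); capacity 10 + 2 = 12.
Cut capacity 14 exceeds the max flow 12, so it is not minimum.

No — its capacity is 14, but the minimum cut has capacity 12.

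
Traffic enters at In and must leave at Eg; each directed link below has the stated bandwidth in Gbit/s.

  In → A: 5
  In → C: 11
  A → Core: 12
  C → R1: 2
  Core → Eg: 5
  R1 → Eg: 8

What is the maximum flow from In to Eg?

7

Augment In→A→Core→Eg: bottleneck 5, flow now 5.
Augment In→C→R1→Eg: bottleneck 2, flow now 7.
No augmenting path remains; maximum flow = 7.
In the residual graph, reachable from In: {In, C}.
Min-cut edges: In→A (5), C→R1 (2); capacity 5 + 2 = 7.
This cut is saturated, so no flow can exceed 7.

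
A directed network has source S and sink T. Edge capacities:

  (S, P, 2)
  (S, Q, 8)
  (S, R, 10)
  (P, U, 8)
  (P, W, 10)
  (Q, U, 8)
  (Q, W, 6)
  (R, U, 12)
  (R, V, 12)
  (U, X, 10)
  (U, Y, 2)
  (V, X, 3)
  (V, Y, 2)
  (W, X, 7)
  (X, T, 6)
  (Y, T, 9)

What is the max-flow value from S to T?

10

Augment S→P→U→X→T: bottleneck 2, flow now 2.
Augment S→Q→U→X→T: bottleneck 4, flow now 6.
Augment S→Q→U→Y→T: bottleneck 2, flow now 8.
Augment S→R→V→Y→T: bottleneck 2, flow now 10.
No augmenting path remains; maximum flow = 10.
In the residual graph, reachable from S: {S, P, Q, R, U, V, W, X}.
Min-cut edges: U→Y (2), V→Y (2), X→T (6); capacity 2 + 2 + 6 = 10.
This cut is saturated, so no flow can exceed 10.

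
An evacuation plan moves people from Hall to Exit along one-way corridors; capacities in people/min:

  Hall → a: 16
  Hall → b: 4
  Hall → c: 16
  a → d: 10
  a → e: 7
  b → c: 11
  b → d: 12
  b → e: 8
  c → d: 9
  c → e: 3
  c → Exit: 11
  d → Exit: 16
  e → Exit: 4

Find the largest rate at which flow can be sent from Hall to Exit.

Augment Hall→c→Exit: bottleneck 11, flow now 11.
Augment Hall→a→d→Exit: bottleneck 10, flow now 21.
Augment Hall→a→e→Exit: bottleneck 4, flow now 25.
Augment Hall→b→d→Exit: bottleneck 4, flow now 29.
Augment Hall→c→d→Exit: bottleneck 2, flow now 31.
No augmenting path remains; maximum flow = 31.
In the residual graph, reachable from Hall: {Hall, a, b, c, d, e}.
Min-cut edges: c→Exit (11), d→Exit (16), e→Exit (4); capacity 11 + 16 + 4 = 31.
This cut is saturated, so no flow can exceed 31.

31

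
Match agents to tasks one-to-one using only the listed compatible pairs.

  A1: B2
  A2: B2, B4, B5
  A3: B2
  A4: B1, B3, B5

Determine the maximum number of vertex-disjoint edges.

3

Unit-capacity flow: source→left, listed edges, right→sink; max matching = max flow.
Augmenting path A1→B2 (+1); matched 1.
Augmenting path A2→B4 (+1); matched 2.
Augmenting path A4→B1 (+1); matched 3.
No augmenting path remains; maximum matching = 3.
König certificate: {A2, A4, B2} is a vertex cover of size 3 (every listed pair touches it), so no matching can be larger.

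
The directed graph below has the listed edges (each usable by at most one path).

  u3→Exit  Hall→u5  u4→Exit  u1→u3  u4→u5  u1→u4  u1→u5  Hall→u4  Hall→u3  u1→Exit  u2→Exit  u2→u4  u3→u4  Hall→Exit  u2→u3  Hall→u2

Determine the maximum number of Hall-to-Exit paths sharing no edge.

4

Assign every edge capacity 1; by Menger, the answer equals the max flow.
Path Hall→Exit (+1); total 1.
Path Hall→u2→Exit (+1); total 2.
Path Hall→u3→Exit (+1); total 3.
Path Hall→u4→Exit (+1); total 4.
No residual Hall→Exit path; max flow = 4.
Certifying cut of size 4: {Hall→Exit, Hall→u2, Hall→u3, Hall→u4}.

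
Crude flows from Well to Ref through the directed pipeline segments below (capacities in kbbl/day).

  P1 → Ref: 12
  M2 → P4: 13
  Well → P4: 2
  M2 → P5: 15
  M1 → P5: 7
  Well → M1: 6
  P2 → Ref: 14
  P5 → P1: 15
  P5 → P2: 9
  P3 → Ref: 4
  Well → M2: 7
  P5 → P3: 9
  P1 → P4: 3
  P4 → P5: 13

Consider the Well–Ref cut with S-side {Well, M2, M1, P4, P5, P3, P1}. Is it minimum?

No — its capacity is 25, but the minimum cut has capacity 15.

Given cut capacity: 9 + 4 + 12 = 25.
Augment Well→M2→P5→P3→Ref: bottleneck 4, flow now 4.
Augment Well→M2→P5→P1→Ref: bottleneck 3, flow now 7.
Augment Well→M1→P5→P1→Ref: bottleneck 6, flow now 13.
Augment Well→P4→P5→P1→Ref: bottleneck 2, flow now 15.
No augmenting path remains; maximum flow = 15.
In the residual graph, reachable from Well: {Well}.
Min-cut edges: Well→M2 (7), Well→M1 (6), Well→P4 (2); capacity 7 + 6 + 2 = 15.
Cut capacity 25 exceeds the max flow 15, so it is not minimum.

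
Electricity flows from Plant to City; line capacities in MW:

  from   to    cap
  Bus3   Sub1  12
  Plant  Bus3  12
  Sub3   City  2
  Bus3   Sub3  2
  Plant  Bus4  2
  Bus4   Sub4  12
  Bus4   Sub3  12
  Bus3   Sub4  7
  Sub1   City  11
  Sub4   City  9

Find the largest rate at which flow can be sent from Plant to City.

14

Augment Plant→Bus3→Sub3→City: bottleneck 2, flow now 2.
Augment Plant→Bus3→Sub1→City: bottleneck 10, flow now 12.
Augment Plant→Bus4→Sub4→City: bottleneck 2, flow now 14.
No augmenting path remains; maximum flow = 14.
In the residual graph, reachable from Plant: {Plant}.
Min-cut edges: Plant→Bus3 (12), Plant→Bus4 (2); capacity 12 + 2 = 14.
This cut is saturated, so no flow can exceed 14.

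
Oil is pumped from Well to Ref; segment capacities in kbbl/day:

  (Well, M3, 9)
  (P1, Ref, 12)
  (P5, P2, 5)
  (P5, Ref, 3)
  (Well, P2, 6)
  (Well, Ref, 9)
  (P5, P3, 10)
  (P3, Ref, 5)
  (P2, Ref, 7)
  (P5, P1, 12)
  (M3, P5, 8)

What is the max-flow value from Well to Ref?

23

Augment Well→Ref: bottleneck 9, flow now 9.
Augment Well→P2→Ref: bottleneck 6, flow now 15.
Augment Well→M3→P5→Ref: bottleneck 3, flow now 18.
Augment Well→M3→P5→P3→Ref: bottleneck 5, flow now 23.
No augmenting path remains; maximum flow = 23.
In the residual graph, reachable from Well: {Well, M3}.
Min-cut edges: Well→P2 (6), Well→Ref (9), M3→P5 (8); capacity 6 + 9 + 8 = 23.
This cut is saturated, so no flow can exceed 23.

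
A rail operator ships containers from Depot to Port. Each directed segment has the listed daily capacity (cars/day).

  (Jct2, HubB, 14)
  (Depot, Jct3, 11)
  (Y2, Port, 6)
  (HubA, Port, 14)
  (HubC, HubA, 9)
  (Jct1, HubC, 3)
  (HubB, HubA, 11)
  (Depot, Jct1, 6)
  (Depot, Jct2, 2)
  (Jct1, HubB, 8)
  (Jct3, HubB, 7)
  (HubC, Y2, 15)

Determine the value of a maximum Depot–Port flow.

14

Augment Depot→Jct3→HubB→HubA→Port: bottleneck 7, flow now 7.
Augment Depot→Jct2→HubB→HubA→Port: bottleneck 2, flow now 9.
Augment Depot→Jct1→HubC→HubA→Port: bottleneck 3, flow now 12.
Augment Depot→Jct1→HubB→HubA→Port: bottleneck 2, flow now 14.
No augmenting path remains; maximum flow = 14.
In the residual graph, reachable from Depot: {Depot, Jct3, Jct2, Jct1, HubB}.
Min-cut edges: Jct1→HubC (3), HubB→HubA (11); capacity 3 + 11 = 14.
This cut is saturated, so no flow can exceed 14.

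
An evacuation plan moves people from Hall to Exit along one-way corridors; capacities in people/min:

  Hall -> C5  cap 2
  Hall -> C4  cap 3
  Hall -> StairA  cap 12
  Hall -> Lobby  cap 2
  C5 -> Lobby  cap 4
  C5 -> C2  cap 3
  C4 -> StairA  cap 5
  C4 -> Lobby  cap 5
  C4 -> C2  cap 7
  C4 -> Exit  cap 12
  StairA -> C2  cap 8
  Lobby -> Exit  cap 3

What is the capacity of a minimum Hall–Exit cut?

Augment Hall→C4→Exit: bottleneck 3, flow now 3.
Augment Hall→Lobby→Exit: bottleneck 2, flow now 5.
Augment Hall→C5→Lobby→Exit: bottleneck 1, flow now 6.
No augmenting path remains; maximum flow = 6.
By max-flow min-cut, the minimum cut capacity equals the max flow.
In the residual graph, reachable from Hall: {Hall, C5, StairA, Lobby, C2}.
Min-cut edges: Hall→C4 (3), Lobby→Exit (3); capacity 3 + 3 = 6.

6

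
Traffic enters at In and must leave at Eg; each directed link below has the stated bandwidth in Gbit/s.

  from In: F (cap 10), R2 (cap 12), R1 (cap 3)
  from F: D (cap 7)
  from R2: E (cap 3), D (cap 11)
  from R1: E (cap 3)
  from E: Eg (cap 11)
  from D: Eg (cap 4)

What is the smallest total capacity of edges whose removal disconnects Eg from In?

10

Augment In→F→D→Eg: bottleneck 4, flow now 4.
Augment In→R2→E→Eg: bottleneck 3, flow now 7.
Augment In→R1→E→Eg: bottleneck 3, flow now 10.
No augmenting path remains; maximum flow = 10.
By max-flow min-cut, the minimum cut capacity equals the max flow.
In the residual graph, reachable from In: {In, F, R2, D}.
Min-cut edges: In→R1 (3), R2→E (3), D→Eg (4); capacity 3 + 3 + 4 = 10.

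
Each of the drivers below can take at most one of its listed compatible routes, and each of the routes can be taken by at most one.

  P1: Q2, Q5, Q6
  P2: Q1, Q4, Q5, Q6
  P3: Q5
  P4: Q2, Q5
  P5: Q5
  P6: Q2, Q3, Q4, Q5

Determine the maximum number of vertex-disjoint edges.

Unit-capacity flow: source→left, listed edges, right→sink; max matching = max flow.
Augmenting path P1→Q2 (+1); matched 1.
Augmenting path P2→Q1 (+1); matched 2.
Augmenting path P3→Q5 (+1); matched 3.
Augmenting path P6→Q3 (+1); matched 4.
Augmenting path P4→Q2→P1→Q6 (+1); matched 5.
No augmenting path remains; maximum matching = 5.
König certificate: {P1, P2, P4, P6, Q5} is a vertex cover of size 5 (every listed pair touches it), so no matching can be larger.

5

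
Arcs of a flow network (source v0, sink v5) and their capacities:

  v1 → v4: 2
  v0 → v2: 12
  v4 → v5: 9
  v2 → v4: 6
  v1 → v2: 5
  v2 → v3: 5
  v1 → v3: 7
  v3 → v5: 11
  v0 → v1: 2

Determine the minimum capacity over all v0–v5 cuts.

13

Augment v0→v1→v3→v5: bottleneck 2, flow now 2.
Augment v0→v2→v3→v5: bottleneck 5, flow now 7.
Augment v0→v2→v4→v5: bottleneck 6, flow now 13.
No augmenting path remains; maximum flow = 13.
By max-flow min-cut, the minimum cut capacity equals the max flow.
In the residual graph, reachable from v0: {v0, v2}.
Min-cut edges: v0→v1 (2), v2→v3 (5), v2→v4 (6); capacity 2 + 5 + 6 = 13.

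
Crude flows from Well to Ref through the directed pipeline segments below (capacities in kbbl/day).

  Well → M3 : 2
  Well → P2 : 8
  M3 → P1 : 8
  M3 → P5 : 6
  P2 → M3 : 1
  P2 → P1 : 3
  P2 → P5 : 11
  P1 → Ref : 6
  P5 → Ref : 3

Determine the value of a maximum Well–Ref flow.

Augment Well→M3→P1→Ref: bottleneck 2, flow now 2.
Augment Well→P2→P1→Ref: bottleneck 3, flow now 5.
Augment Well→P2→P5→Ref: bottleneck 3, flow now 8.
Augment Well→P2→M3→P1→Ref: bottleneck 1, flow now 9.
No augmenting path remains; maximum flow = 9.
In the residual graph, reachable from Well: {Well, P2, P5}.
Min-cut edges: Well→M3 (2), P2→M3 (1), P2→P1 (3), P5→Ref (3); capacity 2 + 1 + 3 + 3 = 9.
This cut is saturated, so no flow can exceed 9.

9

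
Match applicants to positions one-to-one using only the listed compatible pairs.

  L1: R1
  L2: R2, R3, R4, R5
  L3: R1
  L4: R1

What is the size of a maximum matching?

Unit-capacity flow: source→left, listed edges, right→sink; max matching = max flow.
Augmenting path L1→R1 (+1); matched 1.
Augmenting path L2→R2 (+1); matched 2.
No augmenting path remains; maximum matching = 2.
König certificate: {L2, R1} is a vertex cover of size 2 (every listed pair touches it), so no matching can be larger.

2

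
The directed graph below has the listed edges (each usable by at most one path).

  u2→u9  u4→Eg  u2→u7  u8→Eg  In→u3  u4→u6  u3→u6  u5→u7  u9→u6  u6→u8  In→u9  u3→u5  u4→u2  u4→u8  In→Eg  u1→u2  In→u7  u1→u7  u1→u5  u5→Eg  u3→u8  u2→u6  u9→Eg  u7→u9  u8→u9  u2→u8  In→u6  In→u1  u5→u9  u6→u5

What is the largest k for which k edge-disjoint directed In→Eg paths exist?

4

Assign every edge capacity 1; by Menger, the answer equals the max flow.
Path In→Eg (+1); total 1.
Path In→u9→Eg (+1); total 2.
Path In→u1→u5→Eg (+1); total 3.
Path In→u3→u8→Eg (+1); total 4.
No residual In→Eg path; max flow = 4.
Certifying cut of size 4: {In→Eg, u5→Eg, u8→Eg, u9→Eg}.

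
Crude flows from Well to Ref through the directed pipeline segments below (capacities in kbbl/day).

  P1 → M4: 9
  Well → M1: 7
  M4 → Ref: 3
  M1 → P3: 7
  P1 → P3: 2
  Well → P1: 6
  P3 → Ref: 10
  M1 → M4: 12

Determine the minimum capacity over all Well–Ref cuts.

12

Augment Well→M1→M4→Ref: bottleneck 3, flow now 3.
Augment Well→M1→P3→Ref: bottleneck 4, flow now 7.
Augment Well→P1→P3→Ref: bottleneck 2, flow now 9.
Augment Well→P1→M4→M1→P3→Ref: bottleneck 3, flow now 12. (uses reverse residual edge)
No augmenting path remains; maximum flow = 12.
By max-flow min-cut, the minimum cut capacity equals the max flow.
In the residual graph, reachable from Well: {Well, P1, M4}.
Min-cut edges: Well→M1 (7), P1→P3 (2), M4→Ref (3); capacity 7 + 2 + 3 = 12.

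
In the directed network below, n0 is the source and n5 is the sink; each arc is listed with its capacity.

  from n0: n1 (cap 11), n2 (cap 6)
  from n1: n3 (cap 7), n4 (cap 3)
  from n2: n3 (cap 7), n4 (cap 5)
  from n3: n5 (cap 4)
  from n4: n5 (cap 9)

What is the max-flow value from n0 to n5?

Augment n0→n1→n3→n5: bottleneck 4, flow now 4.
Augment n0→n1→n4→n5: bottleneck 3, flow now 7.
Augment n0→n2→n4→n5: bottleneck 5, flow now 12.
No augmenting path remains; maximum flow = 12.
In the residual graph, reachable from n0: {n0, n1, n2, n3}.
Min-cut edges: n1→n4 (3), n2→n4 (5), n3→n5 (4); capacity 3 + 5 + 4 = 12.
This cut is saturated, so no flow can exceed 12.

12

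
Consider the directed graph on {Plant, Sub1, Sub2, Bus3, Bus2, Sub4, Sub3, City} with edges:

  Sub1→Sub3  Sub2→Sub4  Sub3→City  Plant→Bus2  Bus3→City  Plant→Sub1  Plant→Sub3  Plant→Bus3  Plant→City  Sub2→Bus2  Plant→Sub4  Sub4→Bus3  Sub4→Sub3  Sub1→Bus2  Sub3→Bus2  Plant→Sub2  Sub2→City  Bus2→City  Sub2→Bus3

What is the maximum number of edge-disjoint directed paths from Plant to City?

Assign every edge capacity 1; by Menger, the answer equals the max flow.
Path Plant→City (+1); total 1.
Path Plant→Sub2→City (+1); total 2.
Path Plant→Bus3→City (+1); total 3.
Path Plant→Bus2→City (+1); total 4.
Path Plant→Sub3→City (+1); total 5.
No residual Plant→City path; max flow = 5.
Certifying cut of size 5: {Bus2→City, Bus3→City, Plant→City, Plant→Sub2, Sub3→City}.

5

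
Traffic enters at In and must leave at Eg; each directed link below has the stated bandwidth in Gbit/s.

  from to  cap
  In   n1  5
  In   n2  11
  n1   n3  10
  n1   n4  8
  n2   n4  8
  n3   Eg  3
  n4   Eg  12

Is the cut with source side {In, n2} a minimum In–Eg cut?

Given cut capacity: 5 + 8 = 13.
Augment In→n1→n3→Eg: bottleneck 3, flow now 3.
Augment In→n1→n4→Eg: bottleneck 2, flow now 5.
Augment In→n2→n4→Eg: bottleneck 8, flow now 13.
No augmenting path remains; maximum flow = 13.
Cut capacity 13 equals the max flow, so it is a minimum cut.

Yes — it is a minimum cut (capacity 13).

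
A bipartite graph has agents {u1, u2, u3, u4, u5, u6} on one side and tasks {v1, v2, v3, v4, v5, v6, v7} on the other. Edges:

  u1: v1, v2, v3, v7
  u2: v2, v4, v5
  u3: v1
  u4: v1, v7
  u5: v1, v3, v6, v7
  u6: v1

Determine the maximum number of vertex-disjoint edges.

5

Unit-capacity flow: source→left, listed edges, right→sink; max matching = max flow.
Augmenting path u1→v1 (+1); matched 1.
Augmenting path u2→v2 (+1); matched 2.
Augmenting path u4→v7 (+1); matched 3.
Augmenting path u5→v3 (+1); matched 4.
Augmenting path u3→v1→u1→v2→u2→v4 (+1); matched 5.
No augmenting path remains; maximum matching = 5.
König certificate: {u1, u2, u4, u5, v1} is a vertex cover of size 5 (every listed pair touches it), so no matching can be larger.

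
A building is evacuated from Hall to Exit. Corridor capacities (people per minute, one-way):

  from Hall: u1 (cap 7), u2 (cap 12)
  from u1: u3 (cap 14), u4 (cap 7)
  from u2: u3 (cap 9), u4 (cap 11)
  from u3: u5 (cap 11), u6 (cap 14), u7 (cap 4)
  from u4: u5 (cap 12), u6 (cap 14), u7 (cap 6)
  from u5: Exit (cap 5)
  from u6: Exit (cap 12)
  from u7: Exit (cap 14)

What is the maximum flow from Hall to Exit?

19

Augment Hall→u1→u3→u5→Exit: bottleneck 5, flow now 5.
Augment Hall→u1→u3→u6→Exit: bottleneck 2, flow now 7.
Augment Hall→u2→u3→u6→Exit: bottleneck 9, flow now 16.
Augment Hall→u2→u4→u6→Exit: bottleneck 1, flow now 17.
Augment Hall→u2→u4→u7→Exit: bottleneck 2, flow now 19.
No augmenting path remains; maximum flow = 19.
In the residual graph, reachable from Hall: {Hall}.
Min-cut edges: Hall→u1 (7), Hall→u2 (12); capacity 7 + 12 = 19.
This cut is saturated, so no flow can exceed 19.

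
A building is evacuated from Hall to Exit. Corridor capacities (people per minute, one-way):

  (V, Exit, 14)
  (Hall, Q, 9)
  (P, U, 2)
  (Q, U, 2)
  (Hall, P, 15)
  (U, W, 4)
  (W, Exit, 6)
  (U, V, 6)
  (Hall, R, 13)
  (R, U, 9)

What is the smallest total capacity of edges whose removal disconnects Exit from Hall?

10

Augment Hall→P→U→V→Exit: bottleneck 2, flow now 2.
Augment Hall→Q→U→V→Exit: bottleneck 2, flow now 4.
Augment Hall→R→U→V→Exit: bottleneck 2, flow now 6.
Augment Hall→R→U→W→Exit: bottleneck 4, flow now 10.
No augmenting path remains; maximum flow = 10.
By max-flow min-cut, the minimum cut capacity equals the max flow.
In the residual graph, reachable from Hall: {Hall, P, Q, R, U}.
Min-cut edges: U→V (6), U→W (4); capacity 6 + 4 = 10.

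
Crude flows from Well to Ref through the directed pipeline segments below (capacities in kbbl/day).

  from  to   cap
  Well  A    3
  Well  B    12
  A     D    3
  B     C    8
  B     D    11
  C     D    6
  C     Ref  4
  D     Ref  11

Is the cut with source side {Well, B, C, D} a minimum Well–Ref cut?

Given cut capacity: 3 + 4 + 11 = 18.
Augment Well→A→D→Ref: bottleneck 3, flow now 3.
Augment Well→B→C→Ref: bottleneck 4, flow now 7.
Augment Well→B→D→Ref: bottleneck 8, flow now 15.
No augmenting path remains; maximum flow = 15.
In the residual graph, reachable from Well: {Well}.
Min-cut edges: Well→A (3), Well→B (12); capacity 3 + 12 = 15.
Cut capacity 18 exceeds the max flow 15, so it is not minimum.

No — its capacity is 18, but the minimum cut has capacity 15.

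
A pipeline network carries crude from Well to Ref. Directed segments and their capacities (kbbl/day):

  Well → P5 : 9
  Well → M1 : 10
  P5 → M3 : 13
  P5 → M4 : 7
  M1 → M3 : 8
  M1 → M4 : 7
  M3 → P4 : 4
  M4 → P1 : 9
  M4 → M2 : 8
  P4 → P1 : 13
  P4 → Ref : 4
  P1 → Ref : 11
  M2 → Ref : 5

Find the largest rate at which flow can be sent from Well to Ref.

18

Augment Well→P5→M3→P4→Ref: bottleneck 4, flow now 4.
Augment Well→P5→M4→P1→Ref: bottleneck 5, flow now 9.
Augment Well→M1→M4→P1→Ref: bottleneck 4, flow now 13.
Augment Well→M1→M4→M2→Ref: bottleneck 3, flow now 16.
Augment Well→M1→M3→P5→M4→M2→Ref: bottleneck 2, flow now 18. (uses reverse residual edge)
No augmenting path remains; maximum flow = 18.
In the residual graph, reachable from Well: {Well, P5, M1, M3}.
Min-cut edges: P5→M4 (7), M1→M4 (7), M3→P4 (4); capacity 7 + 7 + 4 = 18.
This cut is saturated, so no flow can exceed 18.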